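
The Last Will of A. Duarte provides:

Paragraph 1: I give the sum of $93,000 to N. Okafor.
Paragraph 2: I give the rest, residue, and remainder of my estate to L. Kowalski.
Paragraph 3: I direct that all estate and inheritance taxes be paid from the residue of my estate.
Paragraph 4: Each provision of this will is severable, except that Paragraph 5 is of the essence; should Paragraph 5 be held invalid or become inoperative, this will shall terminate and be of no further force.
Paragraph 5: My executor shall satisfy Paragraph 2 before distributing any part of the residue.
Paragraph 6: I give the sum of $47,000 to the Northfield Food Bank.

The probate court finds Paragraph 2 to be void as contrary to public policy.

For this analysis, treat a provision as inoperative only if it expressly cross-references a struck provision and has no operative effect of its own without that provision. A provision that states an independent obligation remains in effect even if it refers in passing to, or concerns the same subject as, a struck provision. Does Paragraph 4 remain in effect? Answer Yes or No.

No

Paragraph 2 is struck. Paragraph 5 has no operative effect of its own apart from Paragraph 2 and is therefore inoperative. Paragraph 4 makes Paragraph 5 an essential term, and Paragraph 5 has been rendered inoperative by the cascade; under Paragraph 4, the entire will is therefore void. No provision of the will survives. Paragraph 4 is among the inoperative provisions, so the answer is no.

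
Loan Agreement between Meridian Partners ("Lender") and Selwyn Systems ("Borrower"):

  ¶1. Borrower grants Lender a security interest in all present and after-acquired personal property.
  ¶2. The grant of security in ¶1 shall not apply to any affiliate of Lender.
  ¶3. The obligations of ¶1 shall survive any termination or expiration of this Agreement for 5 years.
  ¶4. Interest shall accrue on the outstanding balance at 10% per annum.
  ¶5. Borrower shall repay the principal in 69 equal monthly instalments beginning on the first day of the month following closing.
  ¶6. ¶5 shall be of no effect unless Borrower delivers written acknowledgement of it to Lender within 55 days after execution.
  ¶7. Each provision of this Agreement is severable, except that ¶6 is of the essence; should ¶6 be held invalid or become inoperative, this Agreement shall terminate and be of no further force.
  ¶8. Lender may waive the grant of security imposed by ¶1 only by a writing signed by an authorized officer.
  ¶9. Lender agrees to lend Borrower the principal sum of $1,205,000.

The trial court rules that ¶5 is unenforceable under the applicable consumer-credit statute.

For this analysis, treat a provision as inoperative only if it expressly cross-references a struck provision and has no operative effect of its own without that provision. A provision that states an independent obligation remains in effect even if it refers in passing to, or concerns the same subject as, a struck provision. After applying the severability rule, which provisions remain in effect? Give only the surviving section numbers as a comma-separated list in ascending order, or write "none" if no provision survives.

none

¶5 is struck. ¶6 operates only by reference to ¶5, so it falls with ¶5. ¶7 makes ¶6 an essential term, and ¶6 has been rendered inoperative by the cascade; under ¶7, the entire Agreement is therefore void. No provision of the Agreement survives.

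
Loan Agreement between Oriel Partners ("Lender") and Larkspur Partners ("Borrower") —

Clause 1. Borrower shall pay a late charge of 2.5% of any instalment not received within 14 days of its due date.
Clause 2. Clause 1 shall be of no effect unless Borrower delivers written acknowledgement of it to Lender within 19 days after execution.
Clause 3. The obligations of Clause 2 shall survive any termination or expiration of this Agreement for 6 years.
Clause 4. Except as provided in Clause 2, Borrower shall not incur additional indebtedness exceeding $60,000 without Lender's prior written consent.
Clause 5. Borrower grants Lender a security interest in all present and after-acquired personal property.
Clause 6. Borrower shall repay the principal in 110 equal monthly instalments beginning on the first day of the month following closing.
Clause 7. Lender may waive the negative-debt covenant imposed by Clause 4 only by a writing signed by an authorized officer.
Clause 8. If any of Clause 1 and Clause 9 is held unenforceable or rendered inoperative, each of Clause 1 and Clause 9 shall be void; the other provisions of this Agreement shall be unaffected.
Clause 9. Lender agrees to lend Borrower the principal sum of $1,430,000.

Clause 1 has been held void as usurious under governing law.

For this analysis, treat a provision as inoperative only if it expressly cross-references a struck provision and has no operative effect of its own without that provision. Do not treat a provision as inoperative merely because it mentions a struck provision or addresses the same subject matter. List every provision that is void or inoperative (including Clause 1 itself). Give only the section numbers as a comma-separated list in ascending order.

1, 2, 3, 9

Clause 1 is struck. Clause 2 operates only by reference to Clause 1, so it falls with Clause 1. Clause 3 has no operative effect of its own apart from Clause 2 and is therefore inoperative. Although Clause 4 refers to Clause 2, its operative terms do not depend on Clause 2, so it remains in effect. Clause 8 declares Clause 1 and Clause 9 mutually dependent; since one of them has fallen, all of them are of no effect. That brings down Clause 9 as well. The remainder continues in force under Clause 8. Clause 4, Clause 5, Clause 6, Clause 7, and Clause 8 remain in effect.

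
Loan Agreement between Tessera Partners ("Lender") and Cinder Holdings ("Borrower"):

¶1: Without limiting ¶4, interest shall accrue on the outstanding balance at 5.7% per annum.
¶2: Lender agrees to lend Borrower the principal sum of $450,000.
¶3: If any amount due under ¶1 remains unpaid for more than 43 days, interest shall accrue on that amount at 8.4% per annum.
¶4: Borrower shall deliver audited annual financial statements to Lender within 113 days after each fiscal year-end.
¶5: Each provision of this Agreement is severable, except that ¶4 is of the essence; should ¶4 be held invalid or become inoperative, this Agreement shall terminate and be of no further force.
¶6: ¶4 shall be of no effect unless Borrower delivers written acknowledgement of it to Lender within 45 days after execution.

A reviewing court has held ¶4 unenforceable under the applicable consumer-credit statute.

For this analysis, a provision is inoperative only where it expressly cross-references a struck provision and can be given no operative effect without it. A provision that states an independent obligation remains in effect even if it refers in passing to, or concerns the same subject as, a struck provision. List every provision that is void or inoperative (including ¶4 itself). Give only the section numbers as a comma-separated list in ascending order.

1, 2, 3, 4, 5, 6

¶4 is struck. ¶6 has no operative effect of its own apart from ¶4 and is therefore inoperative. ¶5 makes ¶4 an essential term, and ¶4 is the provision held invalid; under ¶5, the entire Agreement is therefore void. No provision of the Agreement survives.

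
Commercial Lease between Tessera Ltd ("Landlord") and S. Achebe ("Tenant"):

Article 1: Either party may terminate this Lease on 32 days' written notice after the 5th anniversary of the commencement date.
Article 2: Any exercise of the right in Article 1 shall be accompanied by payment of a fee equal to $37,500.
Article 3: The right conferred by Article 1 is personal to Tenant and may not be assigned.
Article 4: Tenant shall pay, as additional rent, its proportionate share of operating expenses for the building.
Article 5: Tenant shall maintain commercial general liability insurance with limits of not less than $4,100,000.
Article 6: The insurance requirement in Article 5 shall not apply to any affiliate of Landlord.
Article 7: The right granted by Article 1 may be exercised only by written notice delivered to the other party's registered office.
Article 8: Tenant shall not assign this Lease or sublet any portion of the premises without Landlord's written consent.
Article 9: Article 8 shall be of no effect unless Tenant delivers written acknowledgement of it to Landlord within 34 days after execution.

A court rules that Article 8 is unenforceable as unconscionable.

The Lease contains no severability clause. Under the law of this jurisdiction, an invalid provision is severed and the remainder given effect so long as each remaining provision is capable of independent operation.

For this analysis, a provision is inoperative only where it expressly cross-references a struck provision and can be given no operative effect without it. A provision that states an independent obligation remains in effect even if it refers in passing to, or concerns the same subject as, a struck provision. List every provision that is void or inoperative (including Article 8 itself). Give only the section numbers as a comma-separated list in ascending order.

8, 9

Article 8 is struck. The only function of Article 9 is the acknowledgement condition for Article 8, so it cannot stand once Article 8 is removed. With no severability clause, the stated default rule severs what cannot stand and enforces each remaining provision that can operate on its own. That leaves Article 1, Article 2, Article 3, Article 4, Article 5, Article 6, and Article 7 in effect.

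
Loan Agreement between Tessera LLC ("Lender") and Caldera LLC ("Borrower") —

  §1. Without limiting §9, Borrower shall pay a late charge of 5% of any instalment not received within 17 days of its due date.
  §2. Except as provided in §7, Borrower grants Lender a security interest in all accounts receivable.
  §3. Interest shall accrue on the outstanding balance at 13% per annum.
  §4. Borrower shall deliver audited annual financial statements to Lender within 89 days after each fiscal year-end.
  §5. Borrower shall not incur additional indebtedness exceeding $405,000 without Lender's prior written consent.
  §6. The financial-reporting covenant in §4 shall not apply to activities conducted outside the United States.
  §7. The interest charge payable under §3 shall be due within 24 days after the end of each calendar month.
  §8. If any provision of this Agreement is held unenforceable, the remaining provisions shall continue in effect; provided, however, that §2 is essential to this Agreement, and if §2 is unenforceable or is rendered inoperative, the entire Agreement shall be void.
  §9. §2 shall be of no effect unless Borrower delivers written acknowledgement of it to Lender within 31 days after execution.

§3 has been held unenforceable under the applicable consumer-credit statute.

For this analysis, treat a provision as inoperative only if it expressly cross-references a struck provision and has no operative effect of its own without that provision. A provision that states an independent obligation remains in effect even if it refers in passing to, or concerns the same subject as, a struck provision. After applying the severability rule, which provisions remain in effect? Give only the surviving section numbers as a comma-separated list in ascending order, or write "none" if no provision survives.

§3 is struck. The whole of §7 is the payment deadline for the interest charge, defined by reference to §3, so §7 cannot stand once §3 is removed. Although §2 refers to §7, its operative terms do not depend on §7, so it remains in effect. §8 makes §2 an essential term, but §2 is unaffected, so the severability proviso in §8 preserves the remaining provisions. The provisions still in force are §1, §2, §4, §5, §6, §8, and §9.

1, 2, 4, 5, 6, 8, 9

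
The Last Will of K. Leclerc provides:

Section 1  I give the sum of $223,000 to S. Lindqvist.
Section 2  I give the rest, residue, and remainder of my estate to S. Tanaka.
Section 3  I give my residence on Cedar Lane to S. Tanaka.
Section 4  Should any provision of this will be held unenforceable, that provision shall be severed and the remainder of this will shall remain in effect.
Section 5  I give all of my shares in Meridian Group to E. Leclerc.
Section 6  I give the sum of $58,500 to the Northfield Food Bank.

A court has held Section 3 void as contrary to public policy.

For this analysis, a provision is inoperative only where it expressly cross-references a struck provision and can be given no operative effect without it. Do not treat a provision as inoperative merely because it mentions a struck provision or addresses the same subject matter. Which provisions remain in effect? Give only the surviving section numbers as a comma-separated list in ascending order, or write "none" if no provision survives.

1, 2, 4, 5, 6

Section 3 is struck. No other provision's operative terms depend on Section 3. Section 4 is a severability clause and preserves every provision that can still be given independent effect. Section 1, Section 2, Section 4, Section 5, and Section 6 remain in effect.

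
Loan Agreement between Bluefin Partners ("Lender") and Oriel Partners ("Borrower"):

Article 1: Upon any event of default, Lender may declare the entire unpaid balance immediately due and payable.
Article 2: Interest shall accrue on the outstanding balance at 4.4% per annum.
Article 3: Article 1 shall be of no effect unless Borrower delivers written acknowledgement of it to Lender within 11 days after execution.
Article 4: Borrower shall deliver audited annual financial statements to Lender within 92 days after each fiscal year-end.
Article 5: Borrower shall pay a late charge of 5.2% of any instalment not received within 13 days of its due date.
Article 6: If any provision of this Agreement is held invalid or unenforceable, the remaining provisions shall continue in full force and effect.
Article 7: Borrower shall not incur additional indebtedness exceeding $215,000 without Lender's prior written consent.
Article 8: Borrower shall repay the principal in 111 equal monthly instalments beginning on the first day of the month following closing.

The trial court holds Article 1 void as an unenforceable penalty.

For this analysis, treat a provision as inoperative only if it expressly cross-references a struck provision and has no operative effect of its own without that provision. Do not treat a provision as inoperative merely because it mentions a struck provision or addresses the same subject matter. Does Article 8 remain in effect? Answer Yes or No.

Yes

Article 1 is struck. The only function of Article 3 is the acknowledgement condition for Article 1, so it cannot stand once Article 1 is removed. Under the severability clause in Article 6, the remaining provisions continue in force. Article 2, Article 4, Article 5, Article 6, Article 7, and Article 8 remain in effect. Article 8 is among the surviving provisions, so the answer is yes.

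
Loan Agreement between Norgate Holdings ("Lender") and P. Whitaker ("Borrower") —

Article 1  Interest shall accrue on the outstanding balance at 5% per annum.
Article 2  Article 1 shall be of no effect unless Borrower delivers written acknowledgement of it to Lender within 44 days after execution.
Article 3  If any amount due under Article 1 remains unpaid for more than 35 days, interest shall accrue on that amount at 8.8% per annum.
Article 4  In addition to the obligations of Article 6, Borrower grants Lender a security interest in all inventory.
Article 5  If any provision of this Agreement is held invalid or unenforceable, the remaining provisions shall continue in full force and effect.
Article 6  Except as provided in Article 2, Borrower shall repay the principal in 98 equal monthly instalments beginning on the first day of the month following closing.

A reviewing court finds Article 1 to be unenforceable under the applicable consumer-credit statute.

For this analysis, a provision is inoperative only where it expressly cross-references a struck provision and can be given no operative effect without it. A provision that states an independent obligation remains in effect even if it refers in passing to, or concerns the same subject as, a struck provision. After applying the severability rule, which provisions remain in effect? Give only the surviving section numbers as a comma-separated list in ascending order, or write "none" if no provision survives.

Article 1 is struck. Article 2 has no operative effect of its own apart from Article 1 and is therefore inoperative. Article 3 has no operative effect of its own apart from Article 1 and is therefore inoperative. Article 6 mentions Article 2 but its own obligation stands independently of Article 2, so Article 6 is not affected. Under the severability clause in Article 5, the remaining provisions continue in force. The provisions still in force are Article 4, Article 5, and Article 6.

4, 5, 6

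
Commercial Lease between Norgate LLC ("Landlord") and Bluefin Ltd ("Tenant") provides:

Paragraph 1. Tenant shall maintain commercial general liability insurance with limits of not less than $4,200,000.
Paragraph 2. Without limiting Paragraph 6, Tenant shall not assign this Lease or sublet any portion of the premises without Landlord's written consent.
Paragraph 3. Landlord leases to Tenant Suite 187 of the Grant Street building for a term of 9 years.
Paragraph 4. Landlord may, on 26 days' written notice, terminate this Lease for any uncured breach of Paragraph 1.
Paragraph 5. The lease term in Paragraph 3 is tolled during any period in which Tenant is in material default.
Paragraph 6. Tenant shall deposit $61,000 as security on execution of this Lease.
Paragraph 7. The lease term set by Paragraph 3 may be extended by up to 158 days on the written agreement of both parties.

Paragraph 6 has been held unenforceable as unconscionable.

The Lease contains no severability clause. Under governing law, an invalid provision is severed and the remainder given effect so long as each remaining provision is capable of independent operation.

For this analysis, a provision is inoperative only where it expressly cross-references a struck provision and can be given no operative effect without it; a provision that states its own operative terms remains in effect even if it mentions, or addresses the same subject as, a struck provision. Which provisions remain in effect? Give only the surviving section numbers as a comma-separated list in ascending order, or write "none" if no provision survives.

Paragraph 6 is struck. Paragraph 2 mentions Paragraph 6 but its own obligation stands independently of Paragraph 6, so Paragraph 2 is not affected. Nothing else in the Lease is defined by reference to Paragraph 6. Under the stated default rule, only provisions that cannot operate independently fall away; the rest are enforced. That leaves Paragraph 1, Paragraph 2, Paragraph 3, Paragraph 4, Paragraph 5, and Paragraph 7 in effect.

1, 2, 3, 4, 5, 7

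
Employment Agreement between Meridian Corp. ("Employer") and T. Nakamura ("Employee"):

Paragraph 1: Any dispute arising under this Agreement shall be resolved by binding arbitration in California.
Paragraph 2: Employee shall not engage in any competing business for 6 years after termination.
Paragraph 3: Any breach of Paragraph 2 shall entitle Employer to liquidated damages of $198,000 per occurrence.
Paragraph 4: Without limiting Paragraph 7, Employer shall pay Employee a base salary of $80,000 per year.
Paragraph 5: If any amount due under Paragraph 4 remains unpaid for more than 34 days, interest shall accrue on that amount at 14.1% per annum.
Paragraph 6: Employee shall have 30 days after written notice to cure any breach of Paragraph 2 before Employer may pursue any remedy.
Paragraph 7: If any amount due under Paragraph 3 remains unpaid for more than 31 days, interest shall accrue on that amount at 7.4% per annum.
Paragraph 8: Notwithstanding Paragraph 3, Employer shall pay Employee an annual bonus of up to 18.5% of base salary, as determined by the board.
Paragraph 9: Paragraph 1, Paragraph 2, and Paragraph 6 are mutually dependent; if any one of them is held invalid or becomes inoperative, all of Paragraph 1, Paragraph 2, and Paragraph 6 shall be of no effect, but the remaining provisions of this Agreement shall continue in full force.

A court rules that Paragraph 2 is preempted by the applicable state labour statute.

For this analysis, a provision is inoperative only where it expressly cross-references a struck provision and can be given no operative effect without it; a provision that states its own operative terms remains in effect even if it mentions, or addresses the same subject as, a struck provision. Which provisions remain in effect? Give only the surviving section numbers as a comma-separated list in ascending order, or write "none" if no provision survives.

4, 5, 8, 9

Paragraph 2 is struck. Paragraph 3 has no operative effect of its own apart from Paragraph 2 and is therefore inoperative. Paragraph 6 operates only by reference to Paragraph 2, so it falls with Paragraph 2. Paragraph 7 has no operative effect of its own apart from Paragraph 3 and is therefore inoperative. Paragraph 8 mentions Paragraph 3 but its own obligation stands independently of Paragraph 3, so Paragraph 8 is not affected. Although Paragraph 4 refers to Paragraph 7, its operative terms do not depend on Paragraph 7, so it remains in effect. Paragraph 9 declares Paragraph 1, Paragraph 2, and Paragraph 6 mutually dependent; since one of them has fallen, all of them are of no effect. That brings down Paragraph 1 as well. The remainder continues in force under Paragraph 9. That leaves Paragraph 4, Paragraph 5, Paragraph 8, and Paragraph 9 in effect.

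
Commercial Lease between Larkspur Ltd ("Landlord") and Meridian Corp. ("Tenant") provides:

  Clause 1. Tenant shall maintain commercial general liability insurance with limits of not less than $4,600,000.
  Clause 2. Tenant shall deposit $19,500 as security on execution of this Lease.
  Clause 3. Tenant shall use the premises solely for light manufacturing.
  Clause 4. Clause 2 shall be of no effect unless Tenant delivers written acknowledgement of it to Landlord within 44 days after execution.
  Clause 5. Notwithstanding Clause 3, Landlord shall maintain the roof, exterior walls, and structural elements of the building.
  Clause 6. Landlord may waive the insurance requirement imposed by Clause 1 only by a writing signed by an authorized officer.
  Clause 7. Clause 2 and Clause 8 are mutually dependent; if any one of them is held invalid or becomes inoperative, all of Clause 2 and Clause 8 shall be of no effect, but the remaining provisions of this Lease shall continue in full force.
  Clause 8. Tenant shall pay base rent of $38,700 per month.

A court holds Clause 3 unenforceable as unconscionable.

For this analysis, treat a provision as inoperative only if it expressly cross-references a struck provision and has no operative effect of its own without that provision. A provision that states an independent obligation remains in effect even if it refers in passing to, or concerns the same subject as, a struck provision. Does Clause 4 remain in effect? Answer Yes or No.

Yes

Clause 3 is struck. Clause 5 mentions Clause 3 but its own obligation stands independently of Clause 3, so Clause 5 is not affected. No other provision's operative terms depend on Clause 3. Clause 7 ties Clause 2 and Clause 8 together, but none of those is affected here; the remaining provisions continue in force under Clause 7. The provisions still in force are Clause 1, Clause 2, Clause 4, Clause 5, Clause 6, Clause 7, and Clause 8. Clause 4 is among the surviving provisions, so the answer is yes.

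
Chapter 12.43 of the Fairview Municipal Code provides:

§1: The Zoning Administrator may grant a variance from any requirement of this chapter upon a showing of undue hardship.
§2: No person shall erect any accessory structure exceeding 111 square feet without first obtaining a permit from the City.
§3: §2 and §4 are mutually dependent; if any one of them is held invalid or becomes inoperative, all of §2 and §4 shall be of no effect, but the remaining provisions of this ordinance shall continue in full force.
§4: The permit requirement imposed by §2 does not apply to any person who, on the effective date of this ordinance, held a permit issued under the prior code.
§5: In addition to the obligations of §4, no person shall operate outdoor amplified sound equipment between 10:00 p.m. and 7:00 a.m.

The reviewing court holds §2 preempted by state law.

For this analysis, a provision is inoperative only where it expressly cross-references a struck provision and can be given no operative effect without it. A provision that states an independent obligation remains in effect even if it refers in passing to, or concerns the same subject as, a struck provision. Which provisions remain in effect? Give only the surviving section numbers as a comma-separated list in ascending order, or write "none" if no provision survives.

§2 is struck. §4 operates only by reference to §2, so it falls with §2. §5 mentions §4 but its own obligation stands independently of §4, so §5 is not affected. §3 declares §2 and §4 mutually dependent; since one of them has fallen, all of them are of no effect. The remainder continues in force under §3. §1, §3, and §5 remain in effect.

1, 3, 5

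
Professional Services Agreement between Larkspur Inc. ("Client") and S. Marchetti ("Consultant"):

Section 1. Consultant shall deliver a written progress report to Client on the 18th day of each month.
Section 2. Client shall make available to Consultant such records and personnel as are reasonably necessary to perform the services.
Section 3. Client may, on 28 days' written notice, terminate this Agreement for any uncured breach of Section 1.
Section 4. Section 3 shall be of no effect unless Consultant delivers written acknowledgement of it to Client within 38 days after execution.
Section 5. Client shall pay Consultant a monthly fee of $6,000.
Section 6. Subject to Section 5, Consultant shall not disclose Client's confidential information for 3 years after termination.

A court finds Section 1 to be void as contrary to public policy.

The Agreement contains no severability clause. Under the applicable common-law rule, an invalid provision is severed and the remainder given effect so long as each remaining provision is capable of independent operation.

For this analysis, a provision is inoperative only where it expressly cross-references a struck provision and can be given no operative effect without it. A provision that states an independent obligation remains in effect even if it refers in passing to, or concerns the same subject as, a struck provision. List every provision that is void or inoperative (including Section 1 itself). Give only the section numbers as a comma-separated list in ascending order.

Section 1 is struck. Section 3 has no operative effect of its own apart from Section 1 and is therefore inoperative. Section 4 merely fixes the acknowledgement condition for Section 3; with Section 3 gone it has nothing to operate on and falls away. Under the stated default rule, only provisions that cannot operate independently fall away; the rest are enforced. That leaves Section 2, Section 5, and Section 6 in effect.

1, 3, 4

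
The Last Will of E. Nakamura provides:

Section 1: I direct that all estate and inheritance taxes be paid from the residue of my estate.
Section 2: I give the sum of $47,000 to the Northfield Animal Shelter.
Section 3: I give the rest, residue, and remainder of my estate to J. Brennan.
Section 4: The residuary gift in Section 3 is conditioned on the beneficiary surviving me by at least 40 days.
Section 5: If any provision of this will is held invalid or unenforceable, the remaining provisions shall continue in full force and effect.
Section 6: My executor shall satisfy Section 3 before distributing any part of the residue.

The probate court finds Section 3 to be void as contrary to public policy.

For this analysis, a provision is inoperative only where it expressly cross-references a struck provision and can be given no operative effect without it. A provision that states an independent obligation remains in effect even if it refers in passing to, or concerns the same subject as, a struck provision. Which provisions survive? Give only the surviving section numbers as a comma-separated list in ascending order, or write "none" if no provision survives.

Section 3 is struck. The only function of Section 4 is the survivorship condition on Section 3, so it cannot stand once Section 3 is removed. Section 6 has no operative effect of its own apart from Section 3 and is therefore inoperative. Section 5 is a severability clause and preserves every provision that can still be given independent effect. That leaves Section 1, Section 2, and Section 5 in effect.

1, 2, 5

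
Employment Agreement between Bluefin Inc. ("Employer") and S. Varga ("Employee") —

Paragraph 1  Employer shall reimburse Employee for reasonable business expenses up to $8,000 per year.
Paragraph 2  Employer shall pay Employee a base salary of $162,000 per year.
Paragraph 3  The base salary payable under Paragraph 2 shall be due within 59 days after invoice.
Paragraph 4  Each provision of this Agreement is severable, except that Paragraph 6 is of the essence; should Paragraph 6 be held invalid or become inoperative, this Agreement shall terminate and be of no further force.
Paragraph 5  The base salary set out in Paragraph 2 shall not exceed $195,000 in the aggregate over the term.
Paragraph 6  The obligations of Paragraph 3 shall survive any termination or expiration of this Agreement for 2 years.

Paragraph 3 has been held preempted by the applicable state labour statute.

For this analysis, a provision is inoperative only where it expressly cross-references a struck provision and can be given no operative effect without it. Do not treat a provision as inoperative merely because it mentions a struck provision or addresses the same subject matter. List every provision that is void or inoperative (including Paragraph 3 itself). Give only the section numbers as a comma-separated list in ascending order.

Paragraph 3 is struck. The only function of Paragraph 6 is the survival period for Paragraph 3, so it cannot stand once Paragraph 3 is removed. Paragraph 4 makes Paragraph 6 an essential term, and Paragraph 6 has been rendered inoperative by the cascade; under Paragraph 4, the entire Agreement is therefore void. No provision of the Agreement survives.

1, 2, 3, 4, 5, 6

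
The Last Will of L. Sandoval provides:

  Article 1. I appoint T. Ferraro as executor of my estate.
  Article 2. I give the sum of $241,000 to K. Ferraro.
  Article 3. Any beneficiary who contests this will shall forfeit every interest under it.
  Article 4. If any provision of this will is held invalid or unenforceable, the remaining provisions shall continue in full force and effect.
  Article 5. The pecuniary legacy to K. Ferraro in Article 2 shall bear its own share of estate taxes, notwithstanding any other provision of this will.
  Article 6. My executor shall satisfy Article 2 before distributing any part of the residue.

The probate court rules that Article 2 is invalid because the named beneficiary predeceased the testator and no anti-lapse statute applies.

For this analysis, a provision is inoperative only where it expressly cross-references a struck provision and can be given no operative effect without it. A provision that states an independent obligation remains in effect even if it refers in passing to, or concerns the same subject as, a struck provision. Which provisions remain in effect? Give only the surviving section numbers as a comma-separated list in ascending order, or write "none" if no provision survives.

Article 2 is struck. Article 5 merely fixes the tax charge on Article 2; with Article 2 gone it has nothing to operate on and falls away. Article 6 operates only by reference to Article 2, so it falls with Article 2. Article 4 is a severability clause and preserves every provision that can still be given independent effect. Article 1, Article 3, and Article 4 remain in effect.

1, 3, 4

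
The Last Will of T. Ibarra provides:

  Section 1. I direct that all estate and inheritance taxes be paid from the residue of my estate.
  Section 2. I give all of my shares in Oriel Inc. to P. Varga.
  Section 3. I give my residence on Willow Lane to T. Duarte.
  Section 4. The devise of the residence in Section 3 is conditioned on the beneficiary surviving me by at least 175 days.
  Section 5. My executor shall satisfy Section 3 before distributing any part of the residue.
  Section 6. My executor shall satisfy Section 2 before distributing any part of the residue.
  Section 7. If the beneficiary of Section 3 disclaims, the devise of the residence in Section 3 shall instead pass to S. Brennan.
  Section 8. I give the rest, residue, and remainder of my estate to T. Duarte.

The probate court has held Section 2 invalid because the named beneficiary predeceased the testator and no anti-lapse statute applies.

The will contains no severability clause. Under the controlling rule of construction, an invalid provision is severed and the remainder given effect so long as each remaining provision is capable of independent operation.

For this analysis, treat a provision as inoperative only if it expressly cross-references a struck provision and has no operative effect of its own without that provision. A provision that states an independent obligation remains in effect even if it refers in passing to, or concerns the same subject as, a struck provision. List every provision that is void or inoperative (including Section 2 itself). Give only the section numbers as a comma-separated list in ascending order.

2, 6

Section 2 is struck. Section 6 operates only by reference to Section 2, so it falls with Section 2. Under the stated default rule, only provisions that cannot operate independently fall away; the rest are enforced. The provisions still in force are Section 1, Section 3, Section 4, Section 5, Section 7, and Section 8.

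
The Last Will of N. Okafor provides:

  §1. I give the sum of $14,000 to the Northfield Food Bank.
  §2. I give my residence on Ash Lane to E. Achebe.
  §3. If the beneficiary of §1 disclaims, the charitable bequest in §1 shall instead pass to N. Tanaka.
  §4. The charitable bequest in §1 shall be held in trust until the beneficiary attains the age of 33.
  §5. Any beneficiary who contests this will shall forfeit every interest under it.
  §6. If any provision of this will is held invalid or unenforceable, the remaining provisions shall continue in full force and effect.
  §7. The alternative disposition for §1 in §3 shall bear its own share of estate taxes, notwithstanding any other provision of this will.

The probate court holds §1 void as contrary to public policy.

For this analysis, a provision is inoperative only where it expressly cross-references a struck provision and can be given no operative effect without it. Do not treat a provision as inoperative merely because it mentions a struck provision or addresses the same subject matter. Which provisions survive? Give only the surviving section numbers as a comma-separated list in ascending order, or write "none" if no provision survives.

2, 5, 6

§1 is struck. §3 merely fixes the alternative disposition for §1; with §1 gone it has nothing to operate on and falls away. The only function of §4 is the trust for §1, so it cannot stand once §1 is removed. The only function of §7 is the tax charge on §3, so it cannot stand once §3 is removed. Under the severability clause in §6, the remaining provisions continue in force. That leaves §2, §5, and §6 in effect.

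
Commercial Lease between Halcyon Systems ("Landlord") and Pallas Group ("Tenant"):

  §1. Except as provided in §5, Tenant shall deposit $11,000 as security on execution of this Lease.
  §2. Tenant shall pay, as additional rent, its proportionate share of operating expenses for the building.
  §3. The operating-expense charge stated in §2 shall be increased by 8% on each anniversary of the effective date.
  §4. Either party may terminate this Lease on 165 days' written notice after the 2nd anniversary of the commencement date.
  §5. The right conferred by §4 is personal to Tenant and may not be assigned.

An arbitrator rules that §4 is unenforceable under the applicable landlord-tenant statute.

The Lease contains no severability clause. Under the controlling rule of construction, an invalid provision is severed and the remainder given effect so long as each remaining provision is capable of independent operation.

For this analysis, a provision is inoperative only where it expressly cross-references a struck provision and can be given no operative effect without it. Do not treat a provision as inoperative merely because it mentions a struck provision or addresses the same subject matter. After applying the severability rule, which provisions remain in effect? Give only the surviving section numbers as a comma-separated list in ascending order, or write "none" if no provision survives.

§4 is struck. §5 operates only by reference to §4, so it falls with §4. §1 mentions §5 but its own obligation stands independently of §5, so §1 is not affected. Under the stated default rule, only provisions that cannot operate independently fall away; the rest are enforced. §1, §2, and §3 remain in effect.

1, 2, 3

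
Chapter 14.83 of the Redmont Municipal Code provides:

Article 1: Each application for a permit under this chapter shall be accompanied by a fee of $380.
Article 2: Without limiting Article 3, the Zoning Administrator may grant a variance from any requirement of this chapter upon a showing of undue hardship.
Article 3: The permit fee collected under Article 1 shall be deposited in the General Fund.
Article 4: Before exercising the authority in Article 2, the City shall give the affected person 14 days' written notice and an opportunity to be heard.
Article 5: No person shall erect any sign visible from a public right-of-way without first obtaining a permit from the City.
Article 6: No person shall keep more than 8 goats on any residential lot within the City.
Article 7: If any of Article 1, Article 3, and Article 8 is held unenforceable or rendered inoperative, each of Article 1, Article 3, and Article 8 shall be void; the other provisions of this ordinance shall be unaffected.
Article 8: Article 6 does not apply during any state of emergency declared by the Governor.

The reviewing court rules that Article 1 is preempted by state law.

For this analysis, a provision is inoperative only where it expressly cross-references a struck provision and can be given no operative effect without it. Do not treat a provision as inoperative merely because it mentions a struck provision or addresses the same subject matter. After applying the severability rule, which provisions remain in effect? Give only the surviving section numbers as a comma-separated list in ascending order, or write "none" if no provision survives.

2, 4, 5, 6, 7

Article 1 is struck. Article 3 operates only by reference to Article 1, so it falls with Article 1. Article 2 mentions Article 3 but its own obligation stands independently of Article 3, so Article 2 is not affected. Article 7 declares Article 1, Article 3, and Article 8 mutually dependent; since one of them has fallen, all of them are of no effect. That brings down Article 8 as well. The remainder continues in force under Article 7. That leaves Article 2, Article 4, Article 5, Article 6, and Article 7 in effect.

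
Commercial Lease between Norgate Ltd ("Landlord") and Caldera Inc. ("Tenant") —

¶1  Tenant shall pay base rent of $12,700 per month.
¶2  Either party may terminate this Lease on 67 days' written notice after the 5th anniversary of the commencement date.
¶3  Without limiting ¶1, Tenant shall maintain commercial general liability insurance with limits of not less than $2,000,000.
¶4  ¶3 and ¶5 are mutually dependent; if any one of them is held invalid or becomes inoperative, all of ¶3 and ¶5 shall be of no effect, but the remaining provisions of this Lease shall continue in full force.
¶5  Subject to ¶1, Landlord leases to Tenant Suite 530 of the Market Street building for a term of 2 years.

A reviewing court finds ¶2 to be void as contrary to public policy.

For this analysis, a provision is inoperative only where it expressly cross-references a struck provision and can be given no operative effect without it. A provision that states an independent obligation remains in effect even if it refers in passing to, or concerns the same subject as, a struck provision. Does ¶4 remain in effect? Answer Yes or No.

Yes

¶2 is struck. No other provision's operative terms depend on ¶2. ¶4 ties ¶3 and ¶5 together, but none of those is affected here; the remaining provisions continue in force under ¶4. The provisions still in force are ¶1, ¶3, ¶4, and ¶5. ¶4 is among the surviving provisions, so the answer is yes.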